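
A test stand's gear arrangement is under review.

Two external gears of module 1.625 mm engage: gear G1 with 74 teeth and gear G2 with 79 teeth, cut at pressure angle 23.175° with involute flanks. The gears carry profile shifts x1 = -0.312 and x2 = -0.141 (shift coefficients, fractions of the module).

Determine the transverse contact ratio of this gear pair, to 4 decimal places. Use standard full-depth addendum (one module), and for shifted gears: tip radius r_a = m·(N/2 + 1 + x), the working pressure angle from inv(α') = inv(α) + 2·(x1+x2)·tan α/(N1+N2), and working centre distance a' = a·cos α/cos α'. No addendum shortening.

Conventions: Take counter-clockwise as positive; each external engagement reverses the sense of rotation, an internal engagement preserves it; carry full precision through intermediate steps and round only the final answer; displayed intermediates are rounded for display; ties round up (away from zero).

single-mesh involute tooth geometry (74T engaging 79T at module 1.625)
base radii: r_b1 = 55.273342, r_b2 = 59.008027
tip radii: r_a1 = 61.243000, r_a2 = 65.583375
inv(α') = inv(23.175°) + 2·(-0.312-0.141)·tan α/(74+79) = 0.02106917  ⇒  α' = 22.35019°
a' = a·cos α / cos α' = 124.3125·cos 23.175°/cos 22.35019° = 123.563859
action lengths: √(r_a1²−r_b1²) = 26.373523, √(r_a2²−r_b2²) = 28.622226
base pitch p_b = π·m·cos α = 4.693144
CR = (26.373523 + 28.622226 − 123.563859·sin 22.35019°)/4.693144 = 1.706438
contact ratio ≈ 1.7064

1.7064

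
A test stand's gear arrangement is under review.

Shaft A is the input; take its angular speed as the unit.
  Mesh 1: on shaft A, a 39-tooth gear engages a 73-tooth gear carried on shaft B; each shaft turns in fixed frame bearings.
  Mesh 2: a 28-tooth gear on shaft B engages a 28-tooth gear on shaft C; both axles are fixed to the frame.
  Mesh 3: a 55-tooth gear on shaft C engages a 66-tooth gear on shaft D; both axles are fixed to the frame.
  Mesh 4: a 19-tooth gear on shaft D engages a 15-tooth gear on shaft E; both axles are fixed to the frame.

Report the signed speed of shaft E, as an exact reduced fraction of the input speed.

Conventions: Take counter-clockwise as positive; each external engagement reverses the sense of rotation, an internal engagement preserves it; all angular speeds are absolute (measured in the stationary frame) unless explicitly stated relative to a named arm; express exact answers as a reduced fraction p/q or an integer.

4-mesh fixed-axis compound train (all bearings frame-fixed)
mesh 1 [39T→73T]: |ω|/ω_in = 1×39/73 = 39/73, sense flips to −
mesh 2 [28T→28T]: |ω|/ω_in = (39/73)×28/28 = 39/73, sense flips to +
mesh 3 [55T→66T]: |ω|/ω_in = (39/73)×55/66 = 65/146, sense flips to −
mesh 4 [19T→15T]: |ω|/ω_in = (65/146)×19/15 = 247/438, sense flips to +
signed output speed (× input speed) = 247/438

247/438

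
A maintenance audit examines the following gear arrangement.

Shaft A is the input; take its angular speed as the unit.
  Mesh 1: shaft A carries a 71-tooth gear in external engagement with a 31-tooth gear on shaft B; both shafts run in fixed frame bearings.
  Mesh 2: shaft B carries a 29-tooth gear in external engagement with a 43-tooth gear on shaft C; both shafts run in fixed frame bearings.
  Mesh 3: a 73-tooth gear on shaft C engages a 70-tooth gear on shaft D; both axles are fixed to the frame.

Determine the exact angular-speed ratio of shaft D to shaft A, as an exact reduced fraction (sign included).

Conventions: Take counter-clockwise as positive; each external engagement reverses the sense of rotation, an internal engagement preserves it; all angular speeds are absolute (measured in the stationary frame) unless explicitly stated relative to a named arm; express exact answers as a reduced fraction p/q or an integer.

-150307/93310

class = fixed-axis compound train [3 meshes; 3 ratios multiply, 3 sense flips]
mesh 1 [71T→31T]: running ratio 71/31, sense −
mesh 2 [29T→43T]: running ratio 2059/1333, sense +
mesh 3 [73T→70T]: running ratio 150307/93310, sense −
ω_out/ω_in = -150307/93310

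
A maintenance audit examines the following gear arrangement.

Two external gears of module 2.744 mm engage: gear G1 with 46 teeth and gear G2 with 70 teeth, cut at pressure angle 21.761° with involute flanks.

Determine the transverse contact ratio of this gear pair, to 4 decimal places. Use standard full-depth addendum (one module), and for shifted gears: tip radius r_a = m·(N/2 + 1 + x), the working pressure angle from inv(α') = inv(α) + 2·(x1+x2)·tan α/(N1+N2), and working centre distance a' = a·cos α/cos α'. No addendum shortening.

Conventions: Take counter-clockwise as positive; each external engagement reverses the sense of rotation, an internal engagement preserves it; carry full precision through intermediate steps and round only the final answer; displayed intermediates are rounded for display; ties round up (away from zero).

class = single-mesh tooth geometry [involute pair 46T × 70T, m = 2.744]
base radii: r_b1 = 58.614538, r_b2 = 89.196035
tip radii: r_a1 = 65.856000, r_a2 = 98.784000
no profile shift: α' = α, a' = a
action lengths: √(r_a1²−r_b1²) = 30.022470, √(r_a2²−r_b2²) = 42.454045
base pitch p_b = π·m·cos α = 8.006217
CR = (30.022470 + 42.454045 − 159.152000·sin 21.76100°)/8.006217 = 1.682840
contact ratio ≈ 1.6828

1.6828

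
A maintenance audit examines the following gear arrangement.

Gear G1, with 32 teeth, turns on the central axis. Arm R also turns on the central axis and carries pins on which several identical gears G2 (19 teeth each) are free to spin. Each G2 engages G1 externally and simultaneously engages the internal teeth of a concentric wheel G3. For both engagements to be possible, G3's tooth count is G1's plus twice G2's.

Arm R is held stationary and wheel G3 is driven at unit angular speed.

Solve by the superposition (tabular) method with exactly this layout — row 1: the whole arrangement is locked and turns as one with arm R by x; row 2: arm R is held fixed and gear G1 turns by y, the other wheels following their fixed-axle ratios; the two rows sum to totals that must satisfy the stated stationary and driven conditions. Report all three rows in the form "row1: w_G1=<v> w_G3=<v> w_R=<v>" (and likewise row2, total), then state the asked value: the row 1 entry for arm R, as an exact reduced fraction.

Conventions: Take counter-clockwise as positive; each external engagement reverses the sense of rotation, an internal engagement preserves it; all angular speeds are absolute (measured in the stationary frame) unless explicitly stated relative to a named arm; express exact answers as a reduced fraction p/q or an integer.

row1: w_G1=0 w_G3=0 w_R=0
row2: w_G1=-35/16 w_G3=1 w_R=0
total: w_G1=-35/16 w_G3=1 w_R=0
asked value: 0

planetary set (32T centre, 19T on arm, 70T internal) — Willis relation
row 1 (train locked, turned with arm): all members turn x
row 2: sun turns y, ring = −(32/70)·y, arm 0
boundary: total ω_arm = x = 0 and total ω_ring = x − (32/70)·y = 1  ⇒  y = -35/16, x = 0
row 2 ring = −(32/70)·(-35/16) = 1
totals (row 1 + row 2): sun 0 + (-35/16) = -35/16, ring 0 + 1 = 1, arm 0 + 0 = 0
asked cell (row1, arm) = 0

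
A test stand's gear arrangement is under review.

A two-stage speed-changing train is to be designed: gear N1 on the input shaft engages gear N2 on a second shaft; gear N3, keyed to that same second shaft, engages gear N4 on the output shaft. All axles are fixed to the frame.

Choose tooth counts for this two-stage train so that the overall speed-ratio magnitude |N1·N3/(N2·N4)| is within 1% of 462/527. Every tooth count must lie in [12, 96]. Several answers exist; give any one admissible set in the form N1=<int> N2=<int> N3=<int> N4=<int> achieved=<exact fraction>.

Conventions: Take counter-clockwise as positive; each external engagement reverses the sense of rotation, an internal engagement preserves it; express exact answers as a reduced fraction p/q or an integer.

N1=14 N2=17 N3=33 N4=31 achieved=462/527

2-stage fixed-axis compound train for ratio 462/527
target = 462/527 in lowest terms: an exact hit needs N1·N3 = k·462 and N2·N4 = k·527 for one integer k, every count in [12, 96]; additionally prefer no 1:1 stage (N1 ≠ N2, N3 ≠ N4)
k = 1: N1·N3 = 462 = 14·33, N2·N4 = 527 = 17·31
achieved = 14·33/(17·31) = 462/527; |achieved − target| = 0 ≤ 231/26350 ✓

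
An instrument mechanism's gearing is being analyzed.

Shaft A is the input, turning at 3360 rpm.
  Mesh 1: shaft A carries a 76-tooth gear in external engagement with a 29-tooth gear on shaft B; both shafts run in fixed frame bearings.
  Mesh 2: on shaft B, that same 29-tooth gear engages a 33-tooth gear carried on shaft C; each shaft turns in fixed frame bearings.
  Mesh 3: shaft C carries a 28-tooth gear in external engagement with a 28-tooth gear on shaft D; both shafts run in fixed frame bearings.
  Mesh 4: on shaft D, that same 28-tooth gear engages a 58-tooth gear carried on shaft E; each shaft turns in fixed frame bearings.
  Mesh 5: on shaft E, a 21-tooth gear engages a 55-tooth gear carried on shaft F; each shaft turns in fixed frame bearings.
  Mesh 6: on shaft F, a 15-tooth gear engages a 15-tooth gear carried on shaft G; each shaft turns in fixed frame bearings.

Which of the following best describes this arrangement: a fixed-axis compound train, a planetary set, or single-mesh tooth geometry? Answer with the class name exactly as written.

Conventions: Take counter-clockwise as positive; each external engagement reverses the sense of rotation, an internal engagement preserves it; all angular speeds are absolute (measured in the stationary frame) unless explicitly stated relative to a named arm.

fixed-axis compound train

recognized (7 fixed axles, 6 meshes): fixed-axis compound train
classification: fixed-axis compound train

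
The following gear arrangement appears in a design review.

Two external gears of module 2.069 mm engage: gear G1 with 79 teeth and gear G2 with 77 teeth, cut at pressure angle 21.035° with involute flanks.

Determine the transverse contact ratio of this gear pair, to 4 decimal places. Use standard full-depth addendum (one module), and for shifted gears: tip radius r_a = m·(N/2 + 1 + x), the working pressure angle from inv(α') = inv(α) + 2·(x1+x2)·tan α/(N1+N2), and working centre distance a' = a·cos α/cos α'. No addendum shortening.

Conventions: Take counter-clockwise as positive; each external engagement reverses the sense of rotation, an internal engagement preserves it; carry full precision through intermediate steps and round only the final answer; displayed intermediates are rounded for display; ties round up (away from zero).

single-mesh involute tooth geometry (79T engaging 77T at module 2.069)
base radii: r_b1 = 76.279422, r_b2 = 74.348297
tip radii: r_a1 = 83.794500, r_a2 = 81.725500
no profile shift: α' = α, a' = a
action lengths: √(r_a1²−r_b1²) = 34.683829, √(r_a2²−r_b2²) = 33.932109
base pitch p_b = π·m·cos α = 6.066807
CR = (34.683829 + 33.932109 − 161.382000·sin 21.03500°)/6.066807 = 1.762011
contact ratio ≈ 1.7620

1.7620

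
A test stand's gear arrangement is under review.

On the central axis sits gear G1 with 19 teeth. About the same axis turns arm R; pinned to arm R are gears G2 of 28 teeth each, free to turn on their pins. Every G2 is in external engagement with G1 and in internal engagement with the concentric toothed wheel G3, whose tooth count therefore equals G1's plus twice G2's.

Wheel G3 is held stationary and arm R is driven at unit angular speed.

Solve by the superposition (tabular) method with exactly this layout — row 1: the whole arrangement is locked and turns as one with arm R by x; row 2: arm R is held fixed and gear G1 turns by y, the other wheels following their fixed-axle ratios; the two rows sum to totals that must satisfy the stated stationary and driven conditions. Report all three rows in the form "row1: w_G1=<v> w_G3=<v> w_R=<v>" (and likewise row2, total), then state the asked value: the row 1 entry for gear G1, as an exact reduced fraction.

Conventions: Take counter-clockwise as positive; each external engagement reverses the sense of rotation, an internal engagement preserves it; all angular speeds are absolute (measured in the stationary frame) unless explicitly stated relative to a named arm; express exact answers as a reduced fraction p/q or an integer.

recognized (axles ride arm R): planetary set, 19/28/75 teeth
superposition row 1 [locked train]: every member turns x
row 2 — arm fixed, fixed-axis ratios: sun y, ring −(19/75)·y, arm 0
boundary: total ω_ring = x − (19/75)·y = 0 and total ω_arm = x = 1  ⇒  y = 75/19, x = 1
row 2 ring = −(19/75)·75/19 = -1
totals (row 1 + row 2): sun 1 + 75/19 = 94/19, ring 1 + (-1) = 0, arm 1 + 0 = 1
asked cell (row1, sun) = 1

row1: w_G1=1 w_G3=1 w_R=1
row2: w_G1=75/19 w_G3=-1 w_R=0
total: w_G1=94/19 w_G3=0 w_R=1
asked value: 1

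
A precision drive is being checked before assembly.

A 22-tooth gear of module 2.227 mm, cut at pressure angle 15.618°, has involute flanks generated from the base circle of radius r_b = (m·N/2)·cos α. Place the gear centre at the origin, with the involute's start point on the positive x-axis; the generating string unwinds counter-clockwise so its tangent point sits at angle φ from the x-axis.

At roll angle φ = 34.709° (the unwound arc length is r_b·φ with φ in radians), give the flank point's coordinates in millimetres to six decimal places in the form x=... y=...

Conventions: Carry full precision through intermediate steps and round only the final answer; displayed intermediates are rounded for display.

x=27.532346 y=1.684959

recognized (one wheel, involute flank): single-mesh tooth geometry, m = 2.227, N = 22
pitch radius r_p = m·N/2 = 2.227·22/2 = 24.497000
base radius r_b = r_p·cos α = 24.497000·cos 15.618° = 23.592523
roll angle φ = 34.709° = 0.60578633 rad
x = r_b·(cos φ + φ·sin φ) = 27.532346
y = r_b·(sin φ − φ·cos φ) = 1.684959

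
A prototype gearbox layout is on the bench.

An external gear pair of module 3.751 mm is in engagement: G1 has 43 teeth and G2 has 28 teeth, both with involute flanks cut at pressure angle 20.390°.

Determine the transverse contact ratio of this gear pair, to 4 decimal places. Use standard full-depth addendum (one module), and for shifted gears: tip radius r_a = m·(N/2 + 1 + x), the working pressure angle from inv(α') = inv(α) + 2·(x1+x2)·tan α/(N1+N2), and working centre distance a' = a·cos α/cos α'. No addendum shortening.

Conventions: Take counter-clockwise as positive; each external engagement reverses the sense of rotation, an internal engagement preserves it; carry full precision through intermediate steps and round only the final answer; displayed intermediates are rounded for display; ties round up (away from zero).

recognized (one external pair, fixed centres): single-mesh tooth geometry, m = 3.751, N1 = 43, N2 = 28
base radii: r_b1 = 75.593417, r_b2 = 49.223620
tip radii: r_a1 = 84.397500, r_a2 = 56.265000
no profile shift: α' = α, a' = a
action lengths: √(r_a1²−r_b1²) = 37.530964, √(r_a2²−r_b2²) = 27.254090
base pitch p_b = π·m·cos α = 11.045755
CR = (37.530964 + 27.254090 − 133.160500·sin 20.39000°)/11.045755 = 1.664966
contact ratio ≈ 1.6650

1.6650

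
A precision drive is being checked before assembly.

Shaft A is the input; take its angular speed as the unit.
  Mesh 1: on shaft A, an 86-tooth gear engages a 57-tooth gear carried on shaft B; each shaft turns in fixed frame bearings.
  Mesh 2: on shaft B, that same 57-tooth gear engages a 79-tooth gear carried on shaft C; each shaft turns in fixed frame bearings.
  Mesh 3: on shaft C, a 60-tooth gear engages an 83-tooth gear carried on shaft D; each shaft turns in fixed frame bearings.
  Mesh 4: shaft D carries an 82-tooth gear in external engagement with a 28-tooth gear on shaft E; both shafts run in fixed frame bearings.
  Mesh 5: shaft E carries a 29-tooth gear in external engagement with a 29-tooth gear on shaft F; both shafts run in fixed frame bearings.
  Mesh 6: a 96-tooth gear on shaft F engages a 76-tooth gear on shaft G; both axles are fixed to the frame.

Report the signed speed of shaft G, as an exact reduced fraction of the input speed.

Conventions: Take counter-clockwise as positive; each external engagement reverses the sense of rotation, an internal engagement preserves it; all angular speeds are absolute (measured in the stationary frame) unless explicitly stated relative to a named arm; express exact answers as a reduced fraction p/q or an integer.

6-mesh fixed-axis compound train (all bearings frame-fixed)
mesh 1 [86T→57T]: |ω|/ω_in = 1×86/57 = 86/57, sense flips to −
mesh 2 [57T→79T]: |ω|/ω_in = (86/57)×57/79 = 86/79, sense flips to +
mesh 3 [60T→83T]: |ω|/ω_in = (86/79)×60/83 = 5160/6557, sense flips to −
mesh 4 [82T→28T]: |ω|/ω_in = (5160/6557)×82/28 = 105780/45899, sense flips to +
mesh 5 [29T→29T]: |ω|/ω_in = (105780/45899)×29/29 = 105780/45899, sense flips to −
mesh 6 [96T→76T]: |ω|/ω_in = (105780/45899)×96/76 = 2538720/872081, sense flips to +
signed output speed (× input speed) = 2538720/872081

2538720/872081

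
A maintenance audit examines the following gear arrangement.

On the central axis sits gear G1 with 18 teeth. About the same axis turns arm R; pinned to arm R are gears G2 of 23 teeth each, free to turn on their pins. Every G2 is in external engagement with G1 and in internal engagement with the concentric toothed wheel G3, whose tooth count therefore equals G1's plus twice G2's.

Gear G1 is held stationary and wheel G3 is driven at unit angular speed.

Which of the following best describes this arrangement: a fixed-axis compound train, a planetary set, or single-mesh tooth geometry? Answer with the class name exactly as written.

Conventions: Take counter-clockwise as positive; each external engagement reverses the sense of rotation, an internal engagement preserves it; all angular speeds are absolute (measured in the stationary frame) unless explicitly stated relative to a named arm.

class = planetary set [G3 = 18+2·23 = 64; Willis about the carrier]
classification: planetary set

planetary set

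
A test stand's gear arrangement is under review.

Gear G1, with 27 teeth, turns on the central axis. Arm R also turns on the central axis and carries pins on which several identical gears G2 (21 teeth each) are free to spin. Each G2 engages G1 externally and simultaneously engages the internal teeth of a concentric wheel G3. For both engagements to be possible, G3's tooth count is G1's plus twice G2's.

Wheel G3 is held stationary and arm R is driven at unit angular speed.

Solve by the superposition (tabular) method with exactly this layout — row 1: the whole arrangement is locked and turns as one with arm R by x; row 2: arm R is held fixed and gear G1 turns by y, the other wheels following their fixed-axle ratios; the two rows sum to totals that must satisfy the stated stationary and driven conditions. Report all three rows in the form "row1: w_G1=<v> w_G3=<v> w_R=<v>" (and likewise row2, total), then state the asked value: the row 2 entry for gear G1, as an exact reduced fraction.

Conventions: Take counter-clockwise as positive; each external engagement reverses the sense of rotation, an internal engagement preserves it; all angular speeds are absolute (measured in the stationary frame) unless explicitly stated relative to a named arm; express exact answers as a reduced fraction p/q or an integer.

recognized (axles ride arm R): planetary set, 27/21/69 teeth
row 1: whole set turns with the arm by x
superposition row 2 [arm held]: sun y, ring −(27/69)·y, arm 0
boundary: total ω_ring = x − (27/69)·y = 0 and total ω_arm = x = 1  ⇒  y = 23/9, x = 1
row 2 ring = −(27/69)·23/9 = -1
totals (row 1 + row 2): sun 1 + 23/9 = 32/9, ring 1 + (-1) = 0, arm 1 + 0 = 1
asked cell (row2, sun) = 23/9

row1: w_G1=1 w_G3=1 w_R=1
row2: w_G1=23/9 w_G3=-1 w_R=0
total: w_G1=32/9 w_G3=0 w_R=1
asked value: 23/9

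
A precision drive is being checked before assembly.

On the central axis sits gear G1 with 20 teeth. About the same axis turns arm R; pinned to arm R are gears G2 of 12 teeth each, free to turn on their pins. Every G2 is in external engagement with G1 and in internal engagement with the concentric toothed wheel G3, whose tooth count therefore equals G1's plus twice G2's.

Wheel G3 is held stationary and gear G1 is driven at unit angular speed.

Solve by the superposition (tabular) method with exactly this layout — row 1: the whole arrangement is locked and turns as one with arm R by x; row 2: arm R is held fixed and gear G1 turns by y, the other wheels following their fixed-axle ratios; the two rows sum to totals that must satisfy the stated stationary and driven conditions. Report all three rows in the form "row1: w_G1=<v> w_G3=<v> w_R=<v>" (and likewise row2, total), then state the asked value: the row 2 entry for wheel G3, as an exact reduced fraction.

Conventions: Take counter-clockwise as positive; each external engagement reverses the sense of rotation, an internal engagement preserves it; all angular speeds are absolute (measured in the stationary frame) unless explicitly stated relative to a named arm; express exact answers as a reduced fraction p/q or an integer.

row1: w_G1=5/16 w_G3=5/16 w_R=5/16
row2: w_G1=11/16 w_G3=-5/16 w_R=0
total: w_G1=1 w_G3=0 w_R=5/16
asked value: -5/16

class = planetary set [G3 = 20+2·12 = 44; Willis about the carrier]
superposition row 1 [locked train]: every member turns x
row 2 — arm fixed, fixed-axis ratios: sun y, ring −(20/44)·y, arm 0
boundary: total ω_ring = x − (20/44)·y = 0 and total ω_sun = x + y = 1  ⇒  y = 11/16, x = 5/16
row 2 ring = −(20/44)·11/16 = -5/16
totals (row 1 + row 2): sun 5/16 + 11/16 = 1, ring 5/16 + (-5/16) = 0, arm 5/16 + 0 = 5/16
asked cell (row2, ring) = -5/16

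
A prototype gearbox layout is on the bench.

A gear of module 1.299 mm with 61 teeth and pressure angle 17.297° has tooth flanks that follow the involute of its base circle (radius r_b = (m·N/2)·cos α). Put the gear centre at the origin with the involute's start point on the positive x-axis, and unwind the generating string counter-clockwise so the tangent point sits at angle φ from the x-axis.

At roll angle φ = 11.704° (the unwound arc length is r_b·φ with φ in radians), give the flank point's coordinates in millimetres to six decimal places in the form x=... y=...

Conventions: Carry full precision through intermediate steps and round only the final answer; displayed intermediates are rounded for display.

topology: single-mesh involute geometry — m = 1.299, N = 61
pitch radius r_p = m·N/2 = 1.299·61/2 = 39.619500
base radius r_b = r_p·cos α = 39.619500·cos 17.297° = 37.827762
roll angle φ = 11.704° = 0.20427334 rad
x = r_b·(cos φ + φ·sin φ) = 38.608779
y = r_b·(sin φ − φ·cos φ) = 0.107031

x=38.608779 y=0.107031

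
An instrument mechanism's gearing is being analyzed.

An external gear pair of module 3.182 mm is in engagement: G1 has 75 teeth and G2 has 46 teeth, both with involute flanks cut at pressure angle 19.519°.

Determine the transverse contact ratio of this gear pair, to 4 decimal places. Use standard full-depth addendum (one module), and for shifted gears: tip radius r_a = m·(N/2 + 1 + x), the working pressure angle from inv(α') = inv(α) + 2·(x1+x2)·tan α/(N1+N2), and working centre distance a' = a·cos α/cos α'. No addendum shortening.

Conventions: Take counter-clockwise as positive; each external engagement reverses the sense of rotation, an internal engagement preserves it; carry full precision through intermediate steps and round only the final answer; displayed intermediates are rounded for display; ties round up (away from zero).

1.8061

single-mesh involute tooth geometry (75T engaging 46T at module 3.182)
base radii: r_b1 = 112.467481, r_b2 = 68.980055
tip radii: r_a1 = 122.507000, r_a2 = 76.368000
no profile shift: α' = α, a' = a
action lengths: √(r_a1²−r_b1²) = 48.569854, √(r_a2²−r_b2²) = 32.769245
base pitch p_b = π·m·cos α = 9.422054
CR = (48.569854 + 32.769245 − 192.511000·sin 19.51900°)/9.422054 = 1.806128
contact ratio ≈ 1.8061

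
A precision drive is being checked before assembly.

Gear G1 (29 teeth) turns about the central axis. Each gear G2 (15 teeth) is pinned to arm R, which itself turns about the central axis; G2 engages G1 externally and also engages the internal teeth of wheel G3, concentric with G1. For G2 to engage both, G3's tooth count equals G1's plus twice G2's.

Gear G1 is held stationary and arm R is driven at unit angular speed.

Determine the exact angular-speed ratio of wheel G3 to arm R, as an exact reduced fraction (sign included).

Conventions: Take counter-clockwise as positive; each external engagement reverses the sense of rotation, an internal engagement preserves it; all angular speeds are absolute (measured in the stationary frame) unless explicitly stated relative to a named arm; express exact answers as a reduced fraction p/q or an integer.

88/59

topology: planetary set — G1 29T / G2 15T / G3 59T, arm = carrier (Willis)
ring teeth: 29 + 2·15 = 59
29(ω_sun−ω_arm) = −59(ω_ring−ω_arm),  ω_sun = 0, ω_arm = 1
ω_ring = 1 − (29/59)(0−1) = 88/59
ω_out/ω_in = 88/59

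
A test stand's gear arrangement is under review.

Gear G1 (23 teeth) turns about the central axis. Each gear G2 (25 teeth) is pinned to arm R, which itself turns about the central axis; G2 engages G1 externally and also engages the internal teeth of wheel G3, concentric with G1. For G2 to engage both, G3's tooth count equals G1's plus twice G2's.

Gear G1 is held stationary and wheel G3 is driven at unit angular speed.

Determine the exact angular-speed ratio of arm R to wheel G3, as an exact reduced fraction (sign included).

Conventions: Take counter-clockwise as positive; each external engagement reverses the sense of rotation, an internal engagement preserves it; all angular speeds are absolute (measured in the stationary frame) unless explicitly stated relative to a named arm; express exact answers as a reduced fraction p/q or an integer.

73/96

class = planetary set [G3 = 23+2·25 = 73; Willis about the carrier]
ring teeth: 23 + 2·25 = 73
23(ω_sun−ω_arm) = −73(ω_ring−ω_arm),  ω_sun = 0, ω_ring = 1
23(0−ω_arm) = −73(1−ω_arm)  ⇒  96·ω_arm = 73  ⇒  ω_arm = 73/96
ω_out/ω_in = 73/96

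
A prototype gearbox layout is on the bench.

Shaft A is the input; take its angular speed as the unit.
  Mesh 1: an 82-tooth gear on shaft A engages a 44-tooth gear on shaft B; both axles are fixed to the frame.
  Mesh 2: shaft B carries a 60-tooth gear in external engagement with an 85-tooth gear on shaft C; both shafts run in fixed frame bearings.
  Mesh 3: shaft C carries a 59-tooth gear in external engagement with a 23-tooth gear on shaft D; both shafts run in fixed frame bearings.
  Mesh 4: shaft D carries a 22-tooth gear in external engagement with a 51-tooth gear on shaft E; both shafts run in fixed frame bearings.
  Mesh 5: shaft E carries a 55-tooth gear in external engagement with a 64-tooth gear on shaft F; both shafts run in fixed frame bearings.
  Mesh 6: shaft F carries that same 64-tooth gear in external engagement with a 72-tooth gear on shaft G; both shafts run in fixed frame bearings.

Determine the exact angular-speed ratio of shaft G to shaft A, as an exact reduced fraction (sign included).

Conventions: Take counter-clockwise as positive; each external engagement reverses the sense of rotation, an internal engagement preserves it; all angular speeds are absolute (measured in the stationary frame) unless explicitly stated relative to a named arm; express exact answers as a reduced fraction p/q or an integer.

133045/119646

class = fixed-axis compound train [6 meshes; 6 ratios multiply, 6 sense flips]
mesh 1 [82T→44T]: running ratio 41/22, sense −
mesh 2 [60T→85T]: running ratio 246/187, sense +
mesh 3 [59T→23T]: running ratio 14514/4301, sense −
mesh 4 [22T→51T]: running ratio 9676/6647, sense +
mesh 5 [55T→64T]: running ratio 133045/106352, sense −
mesh 6 [64T→72T]: running ratio 133045/119646, sense +
ω_out/ω_in = 133045/119646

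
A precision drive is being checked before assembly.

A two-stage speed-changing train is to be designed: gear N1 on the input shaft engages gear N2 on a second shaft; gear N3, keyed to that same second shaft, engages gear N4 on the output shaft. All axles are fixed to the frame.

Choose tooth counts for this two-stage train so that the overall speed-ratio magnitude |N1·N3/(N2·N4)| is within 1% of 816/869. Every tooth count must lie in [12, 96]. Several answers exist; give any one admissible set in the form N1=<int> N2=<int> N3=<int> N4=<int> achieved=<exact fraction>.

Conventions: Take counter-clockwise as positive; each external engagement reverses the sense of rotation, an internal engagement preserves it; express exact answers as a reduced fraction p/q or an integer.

topology: fixed-axis compound train — 2 stages, target 816/869
target = 816/869 in lowest terms: an exact hit needs N1·N3 = k·816 and N2·N4 = k·869 for one integer k, every count in [12, 96]; additionally prefer no 1:1 stage (N1 ≠ N2, N3 ≠ N4)
k = 1: no 1:1-free in-range split of k·816 and k·869 into factor pairs; take k = 2
k = 2: N1·N3 = 1632 = 17·96, N2·N4 = 1738 = 22·79
achieved = 17·96/(22·79) = 816/869; |achieved − target| = 0 ≤ 204/21725 ✓

N1=17 N2=22 N3=96 N4=79 achieved=816/869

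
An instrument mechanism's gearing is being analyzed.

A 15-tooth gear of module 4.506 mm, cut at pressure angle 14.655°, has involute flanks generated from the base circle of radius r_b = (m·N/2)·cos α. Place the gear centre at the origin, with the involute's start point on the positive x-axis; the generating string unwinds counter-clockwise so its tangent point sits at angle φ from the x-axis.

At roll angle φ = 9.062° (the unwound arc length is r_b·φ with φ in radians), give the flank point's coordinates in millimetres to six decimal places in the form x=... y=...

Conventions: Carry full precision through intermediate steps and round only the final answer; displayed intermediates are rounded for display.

recognized (one wheel, involute flank): single-mesh tooth geometry, m = 4.506, N = 15
pitch radius r_p = m·N/2 = 4.506·15/2 = 33.795000
base radius r_b = r_p·cos α = 33.795000·cos 14.655° = 32.695539
roll angle φ = 9.062° = 0.15816174 rad
x = r_b·(cos φ + φ·sin φ) = 33.101927
y = r_b·(sin φ − φ·cos φ) = 0.043012

x=33.101927 y=0.043012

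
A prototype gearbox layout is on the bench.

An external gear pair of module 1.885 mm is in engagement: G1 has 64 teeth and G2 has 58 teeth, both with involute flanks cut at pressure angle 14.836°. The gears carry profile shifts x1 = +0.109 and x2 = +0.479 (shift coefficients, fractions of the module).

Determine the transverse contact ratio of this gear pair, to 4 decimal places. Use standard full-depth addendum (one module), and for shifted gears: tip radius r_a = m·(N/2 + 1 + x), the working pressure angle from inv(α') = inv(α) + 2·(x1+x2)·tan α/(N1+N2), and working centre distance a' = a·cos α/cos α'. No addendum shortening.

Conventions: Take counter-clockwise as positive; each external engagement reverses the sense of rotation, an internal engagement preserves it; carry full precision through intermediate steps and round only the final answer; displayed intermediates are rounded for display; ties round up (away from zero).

class = single-mesh tooth geometry [involute pair 64T × 58T, m = 1.885]
base radii: r_b1 = 58.309094, r_b2 = 52.842616
tip radii: r_a1 = 62.410465, r_a2 = 57.452915
inv(α') = inv(14.836°) + 2·(+0.109+0.479)·tan α/(64+58) = 0.00849995  ⇒  α' = 16.67166°
a' = a·cos α / cos α' = 114.9850·cos 14.836°/cos 16.67166° = 116.029045
action lengths: √(r_a1²−r_b1²) = 22.251196, √(r_a2²−r_b2²) = 22.549841
base pitch p_b = π·m·cos α = 5.724482
CR = (22.251196 + 22.549841 − 116.029045·sin 16.67166°)/5.724482 = 2.011335
contact ratio ≈ 2.0113

2.0113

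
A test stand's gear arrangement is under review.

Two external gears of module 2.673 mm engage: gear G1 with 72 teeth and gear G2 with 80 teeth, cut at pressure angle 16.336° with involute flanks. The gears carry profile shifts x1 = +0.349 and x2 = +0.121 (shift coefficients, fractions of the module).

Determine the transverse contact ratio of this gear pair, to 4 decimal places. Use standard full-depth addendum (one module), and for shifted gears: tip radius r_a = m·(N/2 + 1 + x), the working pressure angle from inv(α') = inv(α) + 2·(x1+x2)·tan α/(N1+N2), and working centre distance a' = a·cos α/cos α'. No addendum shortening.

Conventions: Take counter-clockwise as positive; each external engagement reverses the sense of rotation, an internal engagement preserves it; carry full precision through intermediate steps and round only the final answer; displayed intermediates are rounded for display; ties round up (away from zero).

1.9910

recognized (one external pair, fixed centres): single-mesh tooth geometry, m = 2.673, N1 = 72, N2 = 80
base radii: r_b1 = 92.343156, r_b2 = 102.603506
tip radii: r_a1 = 99.833877, r_a2 = 109.916433
inv(α') = inv(16.336°) + 2·(+0.349+0.121)·tan α/(72+80) = 0.00979826  ⇒  α' = 17.46077°
a' = a·cos α / cos α' = 203.1480·cos 16.336°/cos 17.46077° = 204.363178
action lengths: √(r_a1²−r_b1²) = 37.941331, √(r_a2²−r_b2²) = 39.422617
base pitch p_b = π·m·cos α = 8.058461
CR = (37.941331 + 39.422617 − 204.363178·sin 17.46077°)/8.058461 = 1.990980
contact ratio ≈ 1.9910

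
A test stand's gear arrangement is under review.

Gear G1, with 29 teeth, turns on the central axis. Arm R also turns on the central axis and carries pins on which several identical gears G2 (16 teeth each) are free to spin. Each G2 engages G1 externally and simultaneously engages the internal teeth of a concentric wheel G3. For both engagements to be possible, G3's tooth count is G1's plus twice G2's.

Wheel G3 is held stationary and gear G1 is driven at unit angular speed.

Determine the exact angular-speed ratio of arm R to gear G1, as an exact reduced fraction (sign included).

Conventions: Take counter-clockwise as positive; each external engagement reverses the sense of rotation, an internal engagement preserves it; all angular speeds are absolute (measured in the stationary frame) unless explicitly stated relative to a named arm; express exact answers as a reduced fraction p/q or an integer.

29/90

class = planetary set [G3 = 29+2·16 = 61; Willis about the carrier]
ring teeth: 29 + 2·16 = 61
29(ω_sun−ω_arm) = −61(ω_ring−ω_arm),  ω_ring = 0, ω_sun = 1
29(1−ω_arm) = −61(0−ω_arm)  ⇒  90·ω_arm = 29  ⇒  ω_arm = 29/90
ω_out/ω_in = 29/90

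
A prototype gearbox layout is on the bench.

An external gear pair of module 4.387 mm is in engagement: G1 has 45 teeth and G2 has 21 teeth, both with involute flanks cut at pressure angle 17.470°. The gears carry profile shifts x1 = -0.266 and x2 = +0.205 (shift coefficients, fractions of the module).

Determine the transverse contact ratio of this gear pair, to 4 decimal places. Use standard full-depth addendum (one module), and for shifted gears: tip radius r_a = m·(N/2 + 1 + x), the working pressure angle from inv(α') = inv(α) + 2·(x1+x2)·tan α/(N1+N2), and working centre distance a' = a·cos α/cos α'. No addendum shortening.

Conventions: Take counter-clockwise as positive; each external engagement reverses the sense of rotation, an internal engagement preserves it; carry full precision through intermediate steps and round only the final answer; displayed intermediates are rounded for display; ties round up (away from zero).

single-mesh involute tooth geometry (45T engaging 21T at module 4.387)
base radii: r_b1 = 94.154544, r_b2 = 43.938787
tip radii: r_a1 = 101.927558, r_a2 = 51.349835
inv(α') = inv(17.470°) + 2·(-0.266+0.205)·tan α/(45+21) = 0.00923245  ⇒  α' = 17.12634°
a' = a·cos α / cos α' = 144.7710·cos 17.470°/cos 17.12634° = 144.500827
action lengths: √(r_a1²−r_b1²) = 39.040349, √(r_a2²−r_b2²) = 26.574208
base pitch p_b = π·m·cos α = 13.146454
CR = (39.040349 + 26.574208 − 144.500827·sin 17.12634°)/13.146454 = 1.754237
contact ratio ≈ 1.7542

1.7542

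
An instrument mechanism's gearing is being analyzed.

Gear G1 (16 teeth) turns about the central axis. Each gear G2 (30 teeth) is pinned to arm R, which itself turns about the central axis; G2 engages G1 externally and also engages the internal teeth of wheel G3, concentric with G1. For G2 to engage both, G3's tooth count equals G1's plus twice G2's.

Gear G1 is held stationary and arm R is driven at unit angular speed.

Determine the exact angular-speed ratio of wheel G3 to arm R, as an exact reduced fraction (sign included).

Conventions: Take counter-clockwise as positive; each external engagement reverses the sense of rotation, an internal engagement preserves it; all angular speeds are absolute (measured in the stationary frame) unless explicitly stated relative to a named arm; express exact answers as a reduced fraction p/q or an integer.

23/19

class = planetary set [G3 = 16+2·30 = 76; Willis about the carrier]
ring teeth: 16 + 2·30 = 76
16(ω_sun−ω_arm) = −76(ω_ring−ω_arm),  ω_sun = 0, ω_arm = 1
ω_ring = 1 − (16/76)(0−1) = 23/19
ω_out/ω_in = 23/19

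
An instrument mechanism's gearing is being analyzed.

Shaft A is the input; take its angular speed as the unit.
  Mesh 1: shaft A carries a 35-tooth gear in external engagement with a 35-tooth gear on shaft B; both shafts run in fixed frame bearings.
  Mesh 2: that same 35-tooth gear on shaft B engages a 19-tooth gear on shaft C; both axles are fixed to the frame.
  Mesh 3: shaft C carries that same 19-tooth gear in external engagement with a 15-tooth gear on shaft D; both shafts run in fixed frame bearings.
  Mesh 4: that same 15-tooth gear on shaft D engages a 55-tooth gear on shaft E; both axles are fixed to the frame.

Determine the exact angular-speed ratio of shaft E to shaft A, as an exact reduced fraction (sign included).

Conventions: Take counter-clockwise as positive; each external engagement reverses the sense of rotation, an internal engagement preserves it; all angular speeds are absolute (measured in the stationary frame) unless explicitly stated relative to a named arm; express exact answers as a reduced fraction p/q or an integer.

class = fixed-axis compound train [4 meshes; 4 ratios multiply, 4 sense flips]
mesh 1 [35T→35T]: running ratio 1, sense −
mesh 2 [35T→19T]: running ratio 35/19, sense +
mesh 3 [19T→15T]: running ratio 7/3, sense −
mesh 4 [15T→55T]: running ratio 7/11, sense +
ω_out/ω_in = 7/11

7/11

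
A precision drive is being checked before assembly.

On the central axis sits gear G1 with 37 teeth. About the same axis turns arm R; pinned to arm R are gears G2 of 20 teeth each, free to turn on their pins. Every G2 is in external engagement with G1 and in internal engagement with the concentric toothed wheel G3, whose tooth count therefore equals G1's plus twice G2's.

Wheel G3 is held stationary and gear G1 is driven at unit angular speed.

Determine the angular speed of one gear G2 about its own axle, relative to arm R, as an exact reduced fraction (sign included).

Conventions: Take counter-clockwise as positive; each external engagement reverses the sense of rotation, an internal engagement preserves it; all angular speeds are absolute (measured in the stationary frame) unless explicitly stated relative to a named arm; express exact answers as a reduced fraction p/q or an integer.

planetary set (37T centre, 20T on arm, 77T internal) — Willis relation
ring teeth: 37 + 2·20 = 77
37(ω_sun−ω_arm) = −77(ω_ring−ω_arm),  ω_ring = 0, ω_sun = 1
37(1−ω_arm) = −77(0−ω_arm)  ⇒  114·ω_arm = 37  ⇒  ω_arm = 37/114
sun–planet mesh: 37·(1−37/114) = −20·(ω_p−ω_arm)  ⇒  ω_p−ω_arm = -2849/2280
exact speed ratio = -2849/2280

-2849/2280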